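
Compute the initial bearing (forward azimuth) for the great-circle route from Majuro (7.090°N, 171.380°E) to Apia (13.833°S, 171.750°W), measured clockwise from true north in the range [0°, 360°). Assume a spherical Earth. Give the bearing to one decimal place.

141.3°

Δλ = -171.750 − 171.380 = -343.130°; wrapped into (−180°, 180°]: 16.870°.
θ = atan2( sin Δλ · cos φ₂ , cos φ₁ · sin φ₂ − sin φ₁ · cos φ₂ · cos Δλ )
  = atan2(0.28178, -0.35196) = 141.318° → normalised to [0°, 360°): 141.318°.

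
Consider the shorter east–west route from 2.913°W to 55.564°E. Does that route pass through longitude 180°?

Signed shortest Δλ = ((55.564 − -2.913 + 180) mod 360) − 180 = 58.477°.
Going east by 58.477° from -2.913° reaches +55.564° without touching 180°.

No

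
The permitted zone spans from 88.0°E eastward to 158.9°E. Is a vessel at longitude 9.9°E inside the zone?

Band width going east from +88.0° to +158.9°: ((158.9 − 88.0) mod 360) = 70.9°.
Offset of +9.9° east of the west edge: ((9.9 − 88.0) mod 360) = 281.9°.
281.9° > 70.9° ⇒ outside.

No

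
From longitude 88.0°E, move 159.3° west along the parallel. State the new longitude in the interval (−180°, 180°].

Start at +88.0°; shift −159.3° → -71.3°.
-71.3° already lies in (−180°, 180°].

71.3°W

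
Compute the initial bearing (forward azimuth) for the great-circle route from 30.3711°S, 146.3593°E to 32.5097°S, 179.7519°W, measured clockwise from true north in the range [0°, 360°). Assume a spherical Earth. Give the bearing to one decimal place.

103.1°

Δλ = -179.7519 − 146.3593 = -326.1112°; wrapped into (−180°, 180°]: 33.8888°.
θ = atan2( sin Δλ · cos φ₂ , cos φ₁ · sin φ₂ − sin φ₁ · cos φ₂ · cos Δλ )
  = atan2(0.47021, -0.10975) = 103.138° → normalised to [0°, 360°): 103.138°.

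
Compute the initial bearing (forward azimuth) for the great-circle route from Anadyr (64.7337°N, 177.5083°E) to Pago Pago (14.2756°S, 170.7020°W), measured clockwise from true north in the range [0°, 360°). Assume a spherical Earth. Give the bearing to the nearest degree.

168°

Δλ = -170.7020 − 177.5083 = -348.2103°; wrapped into (−180°, 180°]: 11.7897°.
θ = atan2( sin Δλ · cos φ₂ , cos φ₁ · sin φ₂ − sin φ₁ · cos φ₂ · cos Δλ )
  = atan2(0.19801, -0.96317) = 168.383° → normalised to [0°, 360°): 168.383°.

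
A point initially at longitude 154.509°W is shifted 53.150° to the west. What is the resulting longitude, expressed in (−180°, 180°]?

152.341°E

Start at -154.509°; shift −53.150° → -207.659°.
-207.659° lies outside (−180°, 180°]; add 360° → +152.341°.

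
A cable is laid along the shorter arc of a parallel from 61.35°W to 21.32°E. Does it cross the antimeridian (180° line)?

No

Signed shortest Δλ = ((21.32 − -61.35 + 180) mod 360) − 180 = 82.67°.
Going east by 82.67° from -61.35° reaches +21.32° without touching 180°.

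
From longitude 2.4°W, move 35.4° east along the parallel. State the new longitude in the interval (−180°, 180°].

Start at -2.4°; shift +35.4° → +33.0°.
+33.0° already lies in (−180°, 180°].

33.0°E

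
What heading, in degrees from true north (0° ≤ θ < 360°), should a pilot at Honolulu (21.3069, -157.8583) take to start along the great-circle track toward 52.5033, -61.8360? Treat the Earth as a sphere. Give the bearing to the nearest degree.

Δλ = -61.8360 − -157.8583 = 96.0223°.
θ = atan2( sin Δλ · cos φ₂ , cos φ₁ · sin φ₂ − sin φ₁ · cos φ₂ · cos Δλ )
  = atan2(0.60536, 0.76236) = 38.451° → normalised to [0°, 360°): 38.451°.

38°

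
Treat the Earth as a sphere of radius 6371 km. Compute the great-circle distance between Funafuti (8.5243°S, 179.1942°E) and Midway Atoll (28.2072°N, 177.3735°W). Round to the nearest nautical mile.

2214 nmi

Δλ = -177.3735 − 179.1942 = -356.5677°; wrapped into (−180°, 180°]: 3.4323°.
Δφ = 28.2072 − -8.5243 = 36.7315°.
a = sin²(Δφ/2) + cos φ₁ · cos φ₂ · sin²(Δλ/2) = 0.100058.
c = 2·atan2(√a, √(1−a)) = 0.64369 rad → d = 6371·c ≈ 4100.98 km ≈ 2214.35 nmi.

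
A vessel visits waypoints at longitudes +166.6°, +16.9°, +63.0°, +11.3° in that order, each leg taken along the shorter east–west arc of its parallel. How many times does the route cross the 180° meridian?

0

Leg 1: +166.6° → +16.9°, shortest Δλ = -149.7° (west) — does not cross 180°.
Leg 2: +16.9° → +63.0°, shortest Δλ = 46.1° (east) — does not cross 180°.
Leg 3: +63.0° → +11.3°, shortest Δλ = -51.7° (west) — does not cross 180°.
Total crossings: 0.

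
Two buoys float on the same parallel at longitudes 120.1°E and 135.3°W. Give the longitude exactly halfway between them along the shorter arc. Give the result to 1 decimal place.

172.4°E

Signed shortest Δλ from +120.1° to -135.3° is +104.6°.
Midpoint longitude = +120.1° + (+104.6°)/2 = +120.1° + 52.3° = +172.4°.
(The naïve average (+120.1 + -135.3)/2 = -7.6° is on the wrong side of the globe.)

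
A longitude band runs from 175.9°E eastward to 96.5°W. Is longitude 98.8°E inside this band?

Band width going east from +175.9° to -96.5°: ((-96.5 − 175.9) mod 360) = 87.6°.
Offset of +98.8° east of the west edge: ((98.8 − 175.9) mod 360) = 282.9°.
282.9° > 87.6° ⇒ outside.

No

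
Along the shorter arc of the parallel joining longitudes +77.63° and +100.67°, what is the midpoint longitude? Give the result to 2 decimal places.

+89.15°

Signed shortest Δλ from +77.63° to +100.67° is +23.04°.
Midpoint longitude = +77.63° + (+23.04°)/2 = +77.63° + 11.52° = +89.15°.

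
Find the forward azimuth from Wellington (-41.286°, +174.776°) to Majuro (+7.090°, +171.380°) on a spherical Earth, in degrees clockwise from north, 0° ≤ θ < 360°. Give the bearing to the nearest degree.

355°

Δλ = 171.380 − 174.776 = -3.396°.
θ = atan2( sin Δλ · cos φ₂ , cos φ₁ · sin φ₂ − sin φ₁ · cos φ₂ · cos Δλ )
  = atan2(-0.05878, 0.74637) = -4.503° → normalised to [0°, 360°): 355.497°.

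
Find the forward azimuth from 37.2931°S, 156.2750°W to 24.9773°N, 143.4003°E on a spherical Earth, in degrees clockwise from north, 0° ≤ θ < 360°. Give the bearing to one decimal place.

307.7°

Δλ = 143.4003 − -156.2750 = 299.6753°; wrapped into (−180°, 180°]: -60.3247°.
θ = atan2( sin Δλ · cos φ₂ , cos φ₁ · sin φ₂ − sin φ₁ · cos φ₂ · cos Δλ )
  = atan2(-0.78759, 0.60784) = -52.340° → normalised to [0°, 360°): 307.660°.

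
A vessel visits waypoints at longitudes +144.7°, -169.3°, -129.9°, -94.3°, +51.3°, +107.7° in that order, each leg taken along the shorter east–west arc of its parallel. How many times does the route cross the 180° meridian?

Leg 1: +144.7° → -169.3°, shortest Δλ = 46.0° (east) — crosses 180°.
Leg 2: -169.3° → -129.9°, shortest Δλ = 39.4° (east) — does not cross 180°.
Leg 3: -129.9° → -94.3°, shortest Δλ = 35.6° (east) — does not cross 180°.
Leg 4: -94.3° → +51.3°, shortest Δλ = 145.6° (east) — does not cross 180°.
Leg 5: +51.3° → +107.7°, shortest Δλ = 56.4° (east) — does not cross 180°.
Total crossings: 1.

1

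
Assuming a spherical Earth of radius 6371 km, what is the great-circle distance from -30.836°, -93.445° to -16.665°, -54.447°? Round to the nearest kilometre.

4243 km

Δλ = -54.447 − -93.445 = 38.998°.
Δφ = -16.665 − -30.836 = 14.171°.
a = sin²(Δφ/2) + cos φ₁ · cos φ₂ · sin²(Δλ/2) = 0.106863.
c = 2·atan2(√a, √(1−a)) = 0.66604 rad → d = 6371·c ≈ 4243.35 km.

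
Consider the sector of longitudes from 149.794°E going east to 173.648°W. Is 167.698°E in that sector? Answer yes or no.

Yes

Band width going east from +149.794° to -173.648°: ((-173.648 − 149.794) mod 360) = 36.558°.
Offset of +167.698° east of the west edge: ((167.698 − 149.794) mod 360) = 17.904°.
17.904° ≤ 36.558° ⇒ inside.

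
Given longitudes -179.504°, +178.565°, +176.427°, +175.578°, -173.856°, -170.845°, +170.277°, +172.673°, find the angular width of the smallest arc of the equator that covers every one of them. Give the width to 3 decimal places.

Sort the longitudes: -179.504°, -173.856°, -170.845°, +170.277°, +172.673°, +175.578°, +176.427°, +178.565°.
Eastward gaps between consecutive values (wrapping around): 5.648°, 3.011°, 341.122°, 2.396°, 2.905°, 0.849°, 2.138°, 1.931°.
Largest gap = 341.122° ⇒ minimal covering band is its complement: 360° − 341.122° = 18.878°.
Band runs from +170.277° eastward to -170.845°, crossing the antimeridian.

18.878°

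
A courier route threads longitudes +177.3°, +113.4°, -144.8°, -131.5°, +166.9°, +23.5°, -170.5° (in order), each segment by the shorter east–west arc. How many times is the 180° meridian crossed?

3

Leg 1: +177.3° → +113.4°, shortest Δλ = -63.9° (west) — does not cross 180°.
Leg 2: +113.4° → -144.8°, shortest Δλ = 101.8° (east) — crosses 180°.
Leg 3: -144.8° → -131.5°, shortest Δλ = 13.3° (east) — does not cross 180°.
Leg 4: -131.5° → +166.9°, shortest Δλ = -61.6° (west) — crosses 180°.
Leg 5: +166.9° → +23.5°, shortest Δλ = -143.4° (west) — does not cross 180°.
Leg 6: +23.5° → -170.5°, shortest Δλ = 166.0° (east) — crosses 180°.
Total crossings: 3.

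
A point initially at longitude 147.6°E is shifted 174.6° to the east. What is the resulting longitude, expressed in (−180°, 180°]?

Start at +147.6°; shift +174.6° → +322.2°.
+322.2° lies outside (−180°, 180°]; subtract 360° → -37.8°.

37.8°W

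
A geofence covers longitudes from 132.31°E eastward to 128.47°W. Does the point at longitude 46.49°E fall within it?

No

Band width going east from +132.31° to -128.47°: ((-128.47 − 132.31) mod 360) = 99.22°.
Offset of +46.49° east of the west edge: ((46.49 − 132.31) mod 360) = 274.18°.
274.18° > 99.22° ⇒ outside.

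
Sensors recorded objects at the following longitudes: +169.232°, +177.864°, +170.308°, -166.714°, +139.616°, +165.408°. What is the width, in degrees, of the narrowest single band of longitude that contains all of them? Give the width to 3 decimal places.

53.670°

Sort the longitudes: -166.714°, +139.616°, +165.408°, +169.232°, +170.308°, +177.864°.
Eastward gaps between consecutive values (wrapping around): 306.330°, 25.792°, 3.824°, 1.076°, 7.556°, 15.422°.
Largest gap = 306.330° ⇒ minimal covering band is its complement: 360° − 306.330° = 53.670°.
Band runs from +139.616° eastward to -166.714°, crossing the antimeridian.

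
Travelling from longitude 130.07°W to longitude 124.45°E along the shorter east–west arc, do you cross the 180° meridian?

Naïve |124.45 − -130.07| = 254.52° > 180°, so the shorter arc goes the other way round — across 180°.
Signed shortest Δλ = ((124.45 − -130.07 + 180) mod 360) − 180 = -105.48°.
Going west by 105.48° from -130.07° passes through 180° before reaching +124.45°.

Yes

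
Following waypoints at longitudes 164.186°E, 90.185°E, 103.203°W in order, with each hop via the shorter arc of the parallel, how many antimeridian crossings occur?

Leg 1: +164.186° → +90.185°, shortest Δλ = -74.001° (west) — does not cross 180°.
Leg 2: +90.185° → -103.203°, shortest Δλ = 166.612° (east) — crosses 180°.
Total crossings: 1.

1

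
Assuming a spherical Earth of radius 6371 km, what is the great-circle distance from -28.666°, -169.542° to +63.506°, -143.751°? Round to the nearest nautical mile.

5668 nmi

Δλ = -143.751 − -169.542 = 25.791°.
Δφ = 63.506 − -28.666 = 92.172°.
a = sin²(Δφ/2) + cos φ₁ · cos φ₂ · sin²(Δλ/2) = 0.538445.
c = 2·atan2(√a, √(1−a)) = 1.64776 rad → d = 6371·c ≈ 10497.90 km ≈ 5668.41 nmi.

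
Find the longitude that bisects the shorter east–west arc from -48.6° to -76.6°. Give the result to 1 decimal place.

-62.6°

Signed shortest Δλ from -48.6° to -76.6° is -28.0°.
Midpoint longitude = -48.6° + (-28.0°)/2 = -48.6° − 14.0° = -62.6°.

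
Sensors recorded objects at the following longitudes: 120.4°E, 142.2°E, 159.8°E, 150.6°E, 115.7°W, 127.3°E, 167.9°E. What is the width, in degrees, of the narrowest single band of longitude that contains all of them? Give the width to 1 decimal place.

123.9°

Sort the longitudes: -115.7°, +120.4°, +127.3°, +142.2°, +150.6°, +159.8°, +167.9°.
Eastward gaps between consecutive values (wrapping around): 236.1°, 6.9°, 14.9°, 8.4°, 9.2°, 8.1°, 76.4°.
Largest gap = 236.1° ⇒ minimal covering band is its complement: 360° − 236.1° = 123.9°.
Band runs from +120.4° eastward to -115.7°, crossing the antimeridian.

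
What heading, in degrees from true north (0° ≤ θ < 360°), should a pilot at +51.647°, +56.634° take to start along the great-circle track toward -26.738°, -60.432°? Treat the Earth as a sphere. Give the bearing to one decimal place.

Δλ = -60.432 − 56.634 = -117.066°.
θ = atan2( sin Δλ · cos φ₂ , cos φ₁ · sin φ₂ − sin φ₁ · cos φ₂ · cos Δλ )
  = atan2(-0.79527, 0.03950) = -87.157° → normalised to [0°, 360°): 272.843°.

272.8°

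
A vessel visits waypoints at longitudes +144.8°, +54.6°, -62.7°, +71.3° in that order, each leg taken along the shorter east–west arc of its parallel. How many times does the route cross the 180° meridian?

0

Leg 1: +144.8° → +54.6°, shortest Δλ = -90.2° (west) — does not cross 180°.
Leg 2: +54.6° → -62.7°, shortest Δλ = -117.3° (west) — does not cross 180°.
Leg 3: -62.7° → +71.3°, shortest Δλ = 134.0° (east) — does not cross 180°.
Total crossings: 0.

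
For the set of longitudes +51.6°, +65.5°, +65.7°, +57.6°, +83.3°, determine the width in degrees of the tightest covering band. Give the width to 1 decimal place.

31.7°

Sort the longitudes: +51.6°, +57.6°, +65.5°, +65.7°, +83.3°.
Eastward gaps between consecutive values (wrapping around): 6.0°, 7.9°, 0.2°, 17.6°, 328.3°.
Largest gap = 328.3° ⇒ minimal covering band is its complement: 360° − 328.3° = 31.7°.
Band runs from +51.6° eastward to +83.3°.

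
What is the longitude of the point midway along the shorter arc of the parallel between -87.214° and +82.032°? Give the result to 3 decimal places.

Signed shortest Δλ from -87.214° to +82.032° is +169.246°.
Midpoint longitude = -87.214° + (+169.246°)/2 = -87.214° + 84.623° = -2.591°.

-2.591°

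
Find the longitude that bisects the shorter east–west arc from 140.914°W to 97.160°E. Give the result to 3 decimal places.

158.123°E

Signed shortest Δλ from -140.914° to +97.160° is -121.926°.
Midpoint longitude = -140.914° + (-121.926°)/2 = -140.914° − 60.963° = -201.877°.
Normalise into (−180°, 180°]: +158.123°.
(The naïve average (-140.914 + +97.160)/2 = -21.877° is on the wrong side of the globe.)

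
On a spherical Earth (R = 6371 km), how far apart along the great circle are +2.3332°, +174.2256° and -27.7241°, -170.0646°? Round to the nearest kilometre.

3741 km

Δλ = -170.0646 − 174.2256 = -344.2902°; wrapped into (−180°, 180°]: 15.7098°.
Δφ = -27.7241 − 2.3332 = -30.0573°.
a = sin²(Δφ/2) + cos φ₁ · cos φ₂ · sin²(Δλ/2) = 0.083757.
c = 2·atan2(√a, √(1−a)) = 0.58722 rad → d = 6371·c ≈ 3741.16 km.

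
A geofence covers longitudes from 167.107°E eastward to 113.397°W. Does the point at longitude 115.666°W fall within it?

Yes

Band width going east from +167.107° to -113.397°: ((-113.397 − 167.107) mod 360) = 79.496°.
Offset of -115.666° east of the west edge: ((-115.666 − 167.107) mod 360) = 77.227°.
77.227° ≤ 79.496° ⇒ inside.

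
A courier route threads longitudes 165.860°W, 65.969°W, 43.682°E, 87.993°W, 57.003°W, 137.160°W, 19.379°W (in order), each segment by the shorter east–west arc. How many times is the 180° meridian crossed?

Leg 1: -165.860° → -65.969°, shortest Δλ = 99.891° (east) — does not cross 180°.
Leg 2: -65.969° → +43.682°, shortest Δλ = 109.651° (east) — does not cross 180°.
Leg 3: +43.682° → -87.993°, shortest Δλ = -131.675° (west) — does not cross 180°.
Leg 4: -87.993° → -57.003°, shortest Δλ = 30.99° (east) — does not cross 180°.
Leg 5: -57.003° → -137.160°, shortest Δλ = -80.157° (west) — does not cross 180°.
Leg 6: -137.160° → -19.379°, shortest Δλ = 117.781° (east) — does not cross 180°.
Total crossings: 0.

0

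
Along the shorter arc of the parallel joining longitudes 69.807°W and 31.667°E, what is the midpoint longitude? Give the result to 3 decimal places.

19.070°W

Signed shortest Δλ from -69.807° to +31.667° is +101.474°.
Midpoint longitude = -69.807° + (+101.474°)/2 = -69.807° + 50.737° = -19.070°.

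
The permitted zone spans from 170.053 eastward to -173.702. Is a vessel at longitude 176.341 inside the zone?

Yes

Band width going east from +170.053° to -173.702°: ((-173.702 − 170.053) mod 360) = 16.245°.
Offset of +176.341° east of the west edge: ((176.341 − 170.053) mod 360) = 6.288°.
6.288° ≤ 16.245° ⇒ inside.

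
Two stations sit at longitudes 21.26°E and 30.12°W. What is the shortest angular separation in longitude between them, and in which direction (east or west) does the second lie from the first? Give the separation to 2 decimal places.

Raw difference: -30.12 − 21.26 = -51.38°.
Normalise into (−180°, 180°]: -51.38° stays -51.38°.
Negative ⇒ the second point lies to the west; separation 51.38°.

51.38° west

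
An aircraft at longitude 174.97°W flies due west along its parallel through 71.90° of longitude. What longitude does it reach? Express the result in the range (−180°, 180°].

113.13°E

Start at -174.97°; shift −71.90° → -246.87°.
-246.87° lies outside (−180°, 180°]; add 360° → +113.13°.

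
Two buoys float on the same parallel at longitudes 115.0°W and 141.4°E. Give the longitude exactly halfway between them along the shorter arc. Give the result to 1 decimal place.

Signed shortest Δλ from -115.0° to +141.4° is -103.6°.
Midpoint longitude = -115.0° + (-103.6°)/2 = -115.0° − 51.8° = -166.8°.
(The naïve average (-115.0 + +141.4)/2 = 13.2° is on the wrong side of the globe.)

166.8°W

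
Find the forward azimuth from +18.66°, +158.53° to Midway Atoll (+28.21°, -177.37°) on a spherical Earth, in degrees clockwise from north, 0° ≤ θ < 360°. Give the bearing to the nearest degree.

62°

Δλ = -177.37 − 158.53 = -335.90°; wrapped into (−180°, 180°]: 24.10°.
θ = atan2( sin Δλ · cos φ₂ , cos φ₁ · sin φ₂ − sin φ₁ · cos φ₂ · cos Δλ )
  = atan2(0.35983, 0.19048) = 62.104° → normalised to [0°, 360°): 62.104°.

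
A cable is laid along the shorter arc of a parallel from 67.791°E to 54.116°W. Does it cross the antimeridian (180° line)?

Signed shortest Δλ = ((-54.116 − 67.791 + 180) mod 360) − 180 = -121.907°.
Going west by 121.907° from +67.791° reaches -54.116° without touching 180°.

No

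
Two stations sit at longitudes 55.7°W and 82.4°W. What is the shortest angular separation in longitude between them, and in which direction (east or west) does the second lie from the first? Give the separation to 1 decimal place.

Raw difference: -82.4 − -55.7 = -26.7°.
Normalise into (−180°, 180°]: -26.7° stays -26.7°.
Negative ⇒ the second point lies to the west; separation 26.7°.

26.7° west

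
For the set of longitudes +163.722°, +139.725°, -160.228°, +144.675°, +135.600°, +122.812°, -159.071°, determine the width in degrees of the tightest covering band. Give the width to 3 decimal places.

Sort the longitudes: -160.228°, -159.071°, +122.812°, +135.600°, +139.725°, +144.675°, +163.722°.
Eastward gaps between consecutive values (wrapping around): 1.157°, 281.883°, 12.788°, 4.125°, 4.950°, 19.047°, 36.050°.
Largest gap = 281.883° ⇒ minimal covering band is its complement: 360° − 281.883° = 78.117°.
Band runs from +122.812° eastward to -159.071°, crossing the antimeridian.

78.117°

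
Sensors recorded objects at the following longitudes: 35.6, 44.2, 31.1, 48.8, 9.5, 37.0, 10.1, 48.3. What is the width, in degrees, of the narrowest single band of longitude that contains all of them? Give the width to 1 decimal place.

39.3°

Sort the longitudes: +9.5°, +10.1°, +31.1°, +35.6°, +37.0°, +44.2°, +48.3°, +48.8°.
Eastward gaps between consecutive values (wrapping around): 0.6°, 21.0°, 4.5°, 1.4°, 7.2°, 4.1°, 0.5°, 320.7°.
Largest gap = 320.7° ⇒ minimal covering band is its complement: 360° − 320.7° = 39.3°.
Band runs from +9.5° eastward to +48.8°.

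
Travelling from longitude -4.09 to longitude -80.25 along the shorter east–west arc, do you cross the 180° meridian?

Signed shortest Δλ = ((-80.25 − -4.09 + 180) mod 360) − 180 = -76.16°.
Going west by 76.16° from -4.09° reaches -80.25° without touching 180°.

No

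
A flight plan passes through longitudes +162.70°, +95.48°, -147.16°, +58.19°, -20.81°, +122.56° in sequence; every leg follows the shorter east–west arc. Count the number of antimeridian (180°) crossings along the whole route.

2

Leg 1: +162.70° → +95.48°, shortest Δλ = -67.22° (west) — does not cross 180°.
Leg 2: +95.48° → -147.16°, shortest Δλ = 117.36° (east) — crosses 180°.
Leg 3: -147.16° → +58.19°, shortest Δλ = -154.65° (west) — crosses 180°.
Leg 4: +58.19° → -20.81°, shortest Δλ = -79.0° (west) — does not cross 180°.
Leg 5: -20.81° → +122.56°, shortest Δλ = 143.37° (east) — does not cross 180°.
Total crossings: 2.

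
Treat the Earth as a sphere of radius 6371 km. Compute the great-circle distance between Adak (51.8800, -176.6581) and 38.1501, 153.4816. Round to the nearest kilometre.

2770 km

Δλ = 153.4816 − -176.6581 = 330.1397°; wrapped into (−180°, 180°]: -29.8603°.
Δφ = 38.1501 − 51.8800 = -13.7299°.
a = sin²(Δφ/2) + cos φ₁ · cos φ₂ · sin²(Δλ/2) = 0.046511.
c = 2·atan2(√a, √(1−a)) = 0.43474 rad → d = 6371·c ≈ 2769.75 km.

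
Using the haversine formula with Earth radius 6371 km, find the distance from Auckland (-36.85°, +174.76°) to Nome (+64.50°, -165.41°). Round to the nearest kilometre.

Δλ = -165.41 − 174.76 = -340.17°; wrapped into (−180°, 180°]: 19.83°.
Δφ = 64.50 − -36.85 = 101.35°.
a = sin²(Δφ/2) + cos φ₁ · cos φ₂ · sin²(Δλ/2) = 0.608615.
c = 2·atan2(√a, √(1−a)) = 1.78977 rad → d = 6371·c ≈ 11402.63 km.

11403 km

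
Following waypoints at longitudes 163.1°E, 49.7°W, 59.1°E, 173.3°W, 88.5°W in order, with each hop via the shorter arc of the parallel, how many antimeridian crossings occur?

2

Leg 1: +163.1° → -49.7°, shortest Δλ = 147.2° (east) — crosses 180°.
Leg 2: -49.7° → +59.1°, shortest Δλ = 108.8° (east) — does not cross 180°.
Leg 3: +59.1° → -173.3°, shortest Δλ = 127.6° (east) — crosses 180°.
Leg 4: -173.3° → -88.5°, shortest Δλ = 84.8° (east) — does not cross 180°.
Total crossings: 2.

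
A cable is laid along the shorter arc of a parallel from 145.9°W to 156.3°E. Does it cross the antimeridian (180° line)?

Naïve |156.3 − -145.9| = 302.2° > 180°, so the shorter arc goes the other way round — across 180°.
Signed shortest Δλ = ((156.3 − -145.9 + 180) mod 360) − 180 = -57.8°.
Going west by 57.8° from -145.9° passes through 180° before reaching +156.3°.

Yes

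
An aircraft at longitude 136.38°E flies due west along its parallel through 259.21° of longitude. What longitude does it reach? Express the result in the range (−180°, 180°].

Start at +136.38°; shift −259.21° → -122.83°.
-122.83° already lies in (−180°, 180°].

122.83°W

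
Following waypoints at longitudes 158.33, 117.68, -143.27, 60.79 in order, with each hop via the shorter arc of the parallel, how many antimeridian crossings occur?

Leg 1: +158.33° → +117.68°, shortest Δλ = -40.65° (west) — does not cross 180°.
Leg 2: +117.68° → -143.27°, shortest Δλ = 99.05° (east) — crosses 180°.
Leg 3: -143.27° → +60.79°, shortest Δλ = -155.94° (west) — crosses 180°.
Total crossings: 2.

2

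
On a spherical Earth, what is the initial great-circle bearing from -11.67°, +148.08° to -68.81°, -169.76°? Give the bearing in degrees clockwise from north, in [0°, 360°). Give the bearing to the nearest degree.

Δλ = -169.76 − 148.08 = -317.84°; wrapped into (−180°, 180°]: 42.16°.
θ = atan2( sin Δλ · cos φ₂ , cos φ₁ · sin φ₂ − sin φ₁ · cos φ₂ · cos Δλ )
  = atan2(0.24261, -0.85892) = 164.227° → normalised to [0°, 360°): 164.227°.

164°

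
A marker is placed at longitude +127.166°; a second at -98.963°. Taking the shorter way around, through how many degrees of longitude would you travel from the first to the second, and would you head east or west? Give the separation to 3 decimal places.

133.871° east

Raw difference: -98.963 − 127.166 = -226.129°.
Normalise into (−180°, 180°]: -226.129° + 360° = 133.871°.
Positive ⇒ the second point lies to the east; separation 133.871°.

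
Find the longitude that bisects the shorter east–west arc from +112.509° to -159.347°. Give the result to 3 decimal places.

Signed shortest Δλ from +112.509° to -159.347° is +88.144°.
Midpoint longitude = +112.509° + (+88.144°)/2 = +112.509° + 44.072° = +156.581°.
(The naïve average (+112.509 + -159.347)/2 = -23.419° is on the wrong side of the globe.)

+156.581°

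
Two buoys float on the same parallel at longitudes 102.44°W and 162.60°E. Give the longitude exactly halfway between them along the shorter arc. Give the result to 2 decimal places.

149.92°W

Signed shortest Δλ from -102.44° to +162.60° is -94.96°.
Midpoint longitude = -102.44° + (-94.96°)/2 = -102.44° − 47.48° = -149.92°.
(The naïve average (-102.44 + +162.60)/2 = 30.08° is on the wrong side of the globe.)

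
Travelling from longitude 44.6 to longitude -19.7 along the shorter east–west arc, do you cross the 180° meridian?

Signed shortest Δλ = ((-19.7 − 44.6 + 180) mod 360) − 180 = -64.3°.
Going west by 64.3° from +44.6° reaches -19.7° without touching 180°.

No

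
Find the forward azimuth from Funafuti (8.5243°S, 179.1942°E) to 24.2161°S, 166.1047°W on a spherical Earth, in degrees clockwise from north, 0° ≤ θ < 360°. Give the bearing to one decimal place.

Δλ = -166.1047 − 179.1942 = -345.2989°; wrapped into (−180°, 180°]: 14.7011°.
θ = atan2( sin Δλ · cos φ₂ , cos φ₁ · sin φ₂ − sin φ₁ · cos φ₂ · cos Δλ )
  = atan2(0.23145, -0.27489) = 139.904° → normalised to [0°, 360°): 139.904°.

139.9°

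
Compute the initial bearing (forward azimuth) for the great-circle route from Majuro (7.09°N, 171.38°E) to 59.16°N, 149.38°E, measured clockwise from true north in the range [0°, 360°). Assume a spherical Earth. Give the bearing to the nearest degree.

346°

Δλ = 149.38 − 171.38 = -22.00°.
θ = atan2( sin Δλ · cos φ₂ , cos φ₁ · sin φ₂ − sin φ₁ · cos φ₂ · cos Δλ )
  = atan2(-0.19204, 0.79337) = -13.607° → normalised to [0°, 360°): 346.393°.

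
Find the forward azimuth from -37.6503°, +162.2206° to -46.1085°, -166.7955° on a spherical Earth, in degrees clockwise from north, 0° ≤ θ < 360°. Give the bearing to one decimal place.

Δλ = -166.7955 − 162.2206 = -329.0161°; wrapped into (−180°, 180°]: 30.9839°.
θ = atan2( sin Δλ · cos φ₂ , cos φ₁ · sin φ₂ − sin φ₁ · cos φ₂ · cos Δλ )
  = atan2(0.35691, -0.20752) = 120.175° → normalised to [0°, 360°): 120.175°.

120.2°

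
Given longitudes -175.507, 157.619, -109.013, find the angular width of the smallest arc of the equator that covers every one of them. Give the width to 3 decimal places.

93.368°

Sort the longitudes: -175.507°, -109.013°, +157.619°.
Eastward gaps between consecutive values (wrapping around): 66.494°, 266.632°, 26.874°.
Largest gap = 266.632° ⇒ minimal covering band is its complement: 360° − 266.632° = 93.368°.
Band runs from +157.619° eastward to -109.013°, crossing the antimeridian.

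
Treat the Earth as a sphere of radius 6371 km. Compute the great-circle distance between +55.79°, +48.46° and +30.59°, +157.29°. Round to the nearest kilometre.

Δλ = 157.29 − 48.46 = 108.83°.
Δφ = 30.59 − 55.79 = -25.20°.
a = sin²(Δφ/2) + cos φ₁ · cos φ₂ · sin²(Δλ/2) = 0.367683.
c = 2·atan2(√a, √(1−a)) = 1.30297 rad → d = 6371·c ≈ 8301.24 km.

8301 km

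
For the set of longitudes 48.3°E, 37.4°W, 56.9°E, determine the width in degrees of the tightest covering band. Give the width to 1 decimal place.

94.3°

Sort the longitudes: -37.4°, +48.3°, +56.9°.
Eastward gaps between consecutive values (wrapping around): 85.7°, 8.6°, 265.7°.
Largest gap = 265.7° ⇒ minimal covering band is its complement: 360° − 265.7° = 94.3°.
Band runs from -37.4° eastward to +56.9°.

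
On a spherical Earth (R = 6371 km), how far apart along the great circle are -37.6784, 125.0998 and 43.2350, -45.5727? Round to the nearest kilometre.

19014 km

Δλ = -45.5727 − 125.0998 = -170.6725°.
Δφ = 43.2350 − -37.6784 = 80.9134°.
a = sin²(Δφ/2) + cos φ₁ · cos φ₂ · sin²(Δλ/2) = 0.993839.
c = 2·atan2(√a, √(1−a)) = 2.98444 rad → d = 6371·c ≈ 19013.87 km.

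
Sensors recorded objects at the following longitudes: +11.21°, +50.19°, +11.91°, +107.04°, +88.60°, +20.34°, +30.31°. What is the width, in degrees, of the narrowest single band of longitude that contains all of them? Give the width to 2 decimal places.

95.83°

Sort the longitudes: +11.21°, +11.91°, +20.34°, +30.31°, +50.19°, +88.60°, +107.04°.
Eastward gaps between consecutive values (wrapping around): 0.70°, 8.43°, 9.97°, 19.88°, 38.41°, 18.44°, 264.17°.
Largest gap = 264.17° ⇒ minimal covering band is its complement: 360° − 264.17° = 95.83°.
Band runs from +11.21° eastward to +107.04°.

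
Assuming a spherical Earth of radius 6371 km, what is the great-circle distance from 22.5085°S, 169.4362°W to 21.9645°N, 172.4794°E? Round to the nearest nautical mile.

Δλ = 172.4794 − -169.4362 = 341.9156°; wrapped into (−180°, 180°]: -18.0844°.
Δφ = 21.9645 − -22.5085 = 44.4730°.
a = sin²(Δφ/2) + cos φ₁ · cos φ₂ · sin²(Δλ/2) = 0.164372.
c = 2·atan2(√a, √(1−a)) = 0.83489 rad → d = 6371·c ≈ 5319.11 km ≈ 2872.09 nmi.

2872 nmi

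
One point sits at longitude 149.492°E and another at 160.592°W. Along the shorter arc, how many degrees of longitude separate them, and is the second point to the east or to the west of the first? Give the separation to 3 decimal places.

Raw difference: -160.592 − 149.492 = -310.084°.
Normalise into (−180°, 180°]: -310.084° + 360° = 49.916°.
Positive ⇒ the second point lies to the east; separation 49.916°.

49.916° east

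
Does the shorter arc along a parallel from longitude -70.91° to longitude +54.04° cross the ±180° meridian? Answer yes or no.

Signed shortest Δλ = ((54.04 − -70.91 + 180) mod 360) − 180 = 124.95°.
Going east by 124.95° from -70.91° reaches +54.04° without touching 180°.

No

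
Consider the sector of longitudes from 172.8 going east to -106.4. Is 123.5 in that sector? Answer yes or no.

Band width going east from +172.8° to -106.4°: ((-106.4 − 172.8) mod 360) = 80.8°.
Offset of +123.5° east of the west edge: ((123.5 − 172.8) mod 360) = 310.7°.
310.7° > 80.8° ⇒ outside.

No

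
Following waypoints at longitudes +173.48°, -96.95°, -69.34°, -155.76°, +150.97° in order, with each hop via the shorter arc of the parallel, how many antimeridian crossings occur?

Leg 1: +173.48° → -96.95°, shortest Δλ = 89.57° (east) — crosses 180°.
Leg 2: -96.95° → -69.34°, shortest Δλ = 27.61° (east) — does not cross 180°.
Leg 3: -69.34° → -155.76°, shortest Δλ = -86.42° (west) — does not cross 180°.
Leg 4: -155.76° → +150.97°, shortest Δλ = -53.27° (west) — crosses 180°.
Total crossings: 2.

2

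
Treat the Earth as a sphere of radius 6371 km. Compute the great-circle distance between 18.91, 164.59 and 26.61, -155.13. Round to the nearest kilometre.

4200 km

Δλ = -155.13 − 164.59 = -319.72°; wrapped into (−180°, 180°]: 40.28°.
Δφ = 26.61 − 18.91 = 7.70°.
a = sin²(Δφ/2) + cos φ₁ · cos φ₂ · sin²(Δλ/2) = 0.104783.
c = 2·atan2(√a, √(1−a)) = 0.65928 rad → d = 6371·c ≈ 4200.27 km.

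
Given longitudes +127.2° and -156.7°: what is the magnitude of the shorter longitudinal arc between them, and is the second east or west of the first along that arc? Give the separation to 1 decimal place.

76.1° east

Raw difference: -156.7 − 127.2 = -283.9°.
Normalise into (−180°, 180°]: -283.9° + 360° = 76.1°.
Positive ⇒ the second point lies to the east; separation 76.1°.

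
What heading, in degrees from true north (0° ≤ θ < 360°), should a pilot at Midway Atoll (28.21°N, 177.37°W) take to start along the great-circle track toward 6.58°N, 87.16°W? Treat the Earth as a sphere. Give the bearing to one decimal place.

Δλ = -87.16 − -177.37 = 90.21°.
θ = atan2( sin Δλ · cos φ₂ , cos φ₁ · sin φ₂ − sin φ₁ · cos φ₂ · cos Δλ )
  = atan2(0.99341, 0.10270) = 84.098° → normalised to [0°, 360°): 84.098°.

84.1°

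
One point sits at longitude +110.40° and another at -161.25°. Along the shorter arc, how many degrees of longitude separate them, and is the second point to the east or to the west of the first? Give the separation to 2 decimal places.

Raw difference: -161.25 − 110.40 = -271.65°.
Normalise into (−180°, 180°]: -271.65° + 360° = 88.35°.
Positive ⇒ the second point lies to the east; separation 88.35°.

88.35° east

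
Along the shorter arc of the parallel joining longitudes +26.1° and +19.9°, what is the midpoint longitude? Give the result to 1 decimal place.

+23.0°

Signed shortest Δλ from +26.1° to +19.9° is -6.2°.
Midpoint longitude = +26.1° + (-6.2°)/2 = +26.1° − 3.1° = +23.0°.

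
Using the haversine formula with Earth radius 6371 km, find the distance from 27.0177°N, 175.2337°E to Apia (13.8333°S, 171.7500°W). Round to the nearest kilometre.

4755 km

Δλ = -171.7500 − 175.2337 = -346.9837°; wrapped into (−180°, 180°]: 13.0163°.
Δφ = -13.8333 − 27.0177 = -40.8510°.
a = sin²(Δφ/2) + cos φ₁ · cos φ₂ · sin²(Δλ/2) = 0.132906.
c = 2·atan2(√a, √(1−a)) = 0.74633 rad → d = 6371·c ≈ 4754.85 km.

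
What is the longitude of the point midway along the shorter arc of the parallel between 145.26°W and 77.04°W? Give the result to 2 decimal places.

Signed shortest Δλ from -145.26° to -77.04° is +68.22°.
Midpoint longitude = -145.26° + (+68.22°)/2 = -145.26° + 34.11° = -111.15°.

111.15°W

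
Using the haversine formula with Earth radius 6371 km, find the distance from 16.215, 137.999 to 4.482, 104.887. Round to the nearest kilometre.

3842 km

Δλ = 104.887 − 137.999 = -33.112°.
Δφ = 4.482 − 16.215 = -11.733°.
a = sin²(Δφ/2) + cos φ₁ · cos φ₂ · sin²(Δλ/2) = 0.088176.
c = 2·atan2(√a, √(1−a)) = 0.60298 rad → d = 6371·c ≈ 3841.61 km.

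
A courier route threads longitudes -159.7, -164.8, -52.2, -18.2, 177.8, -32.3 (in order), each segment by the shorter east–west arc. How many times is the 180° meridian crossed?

2

Leg 1: -159.7° → -164.8°, shortest Δλ = -5.1° (west) — does not cross 180°.
Leg 2: -164.8° → -52.2°, shortest Δλ = 112.6° (east) — does not cross 180°.
Leg 3: -52.2° → -18.2°, shortest Δλ = 34.0° (east) — does not cross 180°.
Leg 4: -18.2° → +177.8°, shortest Δλ = -164.0° (west) — crosses 180°.
Leg 5: +177.8° → -32.3°, shortest Δλ = 149.9° (east) — crosses 180°.
Total crossings: 2.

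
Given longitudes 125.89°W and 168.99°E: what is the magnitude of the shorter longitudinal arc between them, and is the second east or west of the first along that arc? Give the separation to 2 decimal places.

Raw difference: 168.99 − -125.89 = 294.88°.
Normalise into (−180°, 180°]: 294.88° − 360° = -65.12°.
Negative ⇒ the second point lies to the west; separation 65.12°.

65.12° west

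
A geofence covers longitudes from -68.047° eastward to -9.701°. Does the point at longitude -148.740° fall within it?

Band width going east from -68.047° to -9.701°: ((-9.701 − -68.047) mod 360) = 58.346°.
Offset of -148.740° east of the west edge: ((-148.740 − -68.047) mod 360) = 279.307°.
279.307° > 58.346° ⇒ outside.

No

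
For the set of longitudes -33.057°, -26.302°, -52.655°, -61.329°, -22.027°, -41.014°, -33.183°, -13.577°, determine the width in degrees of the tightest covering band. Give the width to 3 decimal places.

47.752°

Sort the longitudes: -61.329°, -52.655°, -41.014°, -33.183°, -33.057°, -26.302°, -22.027°, -13.577°.
Eastward gaps between consecutive values (wrapping around): 8.674°, 11.641°, 7.831°, 0.126°, 6.755°, 4.275°, 8.450°, 312.248°.
Largest gap = 312.248° ⇒ minimal covering band is its complement: 360° − 312.248° = 47.752°.
Band runs from -61.329° eastward to -13.577°.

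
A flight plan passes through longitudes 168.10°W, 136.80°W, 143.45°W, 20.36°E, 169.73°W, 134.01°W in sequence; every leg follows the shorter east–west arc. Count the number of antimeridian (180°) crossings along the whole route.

1

Leg 1: -168.10° → -136.80°, shortest Δλ = 31.3° (east) — does not cross 180°.
Leg 2: -136.80° → -143.45°, shortest Δλ = -6.65° (west) — does not cross 180°.
Leg 3: -143.45° → +20.36°, shortest Δλ = 163.81° (east) — does not cross 180°.
Leg 4: +20.36° → -169.73°, shortest Δλ = 169.91° (east) — crosses 180°.
Leg 5: -169.73° → -134.01°, shortest Δλ = 35.72° (east) — does not cross 180°.
Total crossings: 1.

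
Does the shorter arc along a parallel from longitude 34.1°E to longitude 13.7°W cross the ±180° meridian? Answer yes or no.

No

Signed shortest Δλ = ((-13.7 − 34.1 + 180) mod 360) − 180 = -47.8°.
Going west by 47.8° from +34.1° reaches -13.7° without touching 180°.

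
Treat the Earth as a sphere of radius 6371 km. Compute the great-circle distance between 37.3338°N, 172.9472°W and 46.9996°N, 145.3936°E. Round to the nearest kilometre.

3551 km

Δλ = 145.3936 − -172.9472 = 318.3408°; wrapped into (−180°, 180°]: -41.6592°.
Δφ = 46.9996 − 37.3338 = 9.6658°.
a = sin²(Δφ/2) + cos φ₁ · cos φ₂ · sin²(Δλ/2) = 0.075665.
c = 2·atan2(√a, √(1−a)) = 0.55733 rad → d = 6371·c ≈ 3550.76 km.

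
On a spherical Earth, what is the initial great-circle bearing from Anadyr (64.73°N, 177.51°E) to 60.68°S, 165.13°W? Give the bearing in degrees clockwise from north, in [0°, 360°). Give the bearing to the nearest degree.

170°

Δλ = -165.13 − 177.51 = -342.64°; wrapped into (−180°, 180°]: 17.36°.
θ = atan2( sin Δλ · cos φ₂ , cos φ₁ · sin φ₂ − sin φ₁ · cos φ₂ · cos Δλ )
  = atan2(0.14611, -0.79486) = 169.584° → normalised to [0°, 360°): 169.584°.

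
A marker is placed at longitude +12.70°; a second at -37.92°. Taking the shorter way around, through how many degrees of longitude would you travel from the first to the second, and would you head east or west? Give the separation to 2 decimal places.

Raw difference: -37.92 − 12.70 = -50.62°.
Normalise into (−180°, 180°]: -50.62° stays -50.62°.
Negative ⇒ the second point lies to the west; separation 50.62°.

50.62° west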